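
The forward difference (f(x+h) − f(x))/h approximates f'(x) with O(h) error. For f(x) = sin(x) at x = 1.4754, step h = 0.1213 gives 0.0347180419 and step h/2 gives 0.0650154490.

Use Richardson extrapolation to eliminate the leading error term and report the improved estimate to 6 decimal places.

0.095313

r = 1: numerator weight 2, denominator 1.
2×0.0650154490 = 0.1300308980; 0.1300308980 − 0.0347180419 = 0.0953128561
Divide by 2^1 − 1 = 1.
(2×0.0650154490 − 0.0347180419)/(2 − 1) = 0.0953128561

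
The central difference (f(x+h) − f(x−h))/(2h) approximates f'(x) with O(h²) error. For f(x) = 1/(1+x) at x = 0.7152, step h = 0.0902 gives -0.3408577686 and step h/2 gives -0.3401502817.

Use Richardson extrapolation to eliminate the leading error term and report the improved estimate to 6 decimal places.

Method order is 2; weight 2^2 = 4.
4 × (-0.3401502817) − (-0.3408577686) = -1.0197433582
Extrapolated: (-1.0197433582) / 3 = -0.3399144527

-0.339914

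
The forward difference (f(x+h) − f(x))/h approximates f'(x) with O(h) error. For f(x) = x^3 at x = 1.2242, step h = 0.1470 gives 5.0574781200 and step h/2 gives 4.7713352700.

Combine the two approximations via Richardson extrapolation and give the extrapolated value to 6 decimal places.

4.485192

r = 1, so 2^r = 2.
2×4.7713352700 − 5.0574781200 = 4.4851924200
4.4851924200 ÷ 1 = 4.4851924200
Shift from A(h/2): −0.2861428500.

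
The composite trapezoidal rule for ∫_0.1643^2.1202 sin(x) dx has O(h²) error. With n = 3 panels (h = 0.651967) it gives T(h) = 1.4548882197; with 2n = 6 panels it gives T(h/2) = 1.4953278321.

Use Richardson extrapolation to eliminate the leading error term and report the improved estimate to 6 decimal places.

1.508808

Leading term ∝ h^2; use weight 4 = 2^2.
Difference of the inputs: 1.4953278321 − 1.4548882197 = 0.0404396124
Correction (A(h/2) − A(h))/(4 − 1) = 0.0404396124/3 = 0.0134798708
R = A(h/2) + (A(h/2) − A(h))/3 = 1.4953278321 + 0.0134798708 = 1.5088077029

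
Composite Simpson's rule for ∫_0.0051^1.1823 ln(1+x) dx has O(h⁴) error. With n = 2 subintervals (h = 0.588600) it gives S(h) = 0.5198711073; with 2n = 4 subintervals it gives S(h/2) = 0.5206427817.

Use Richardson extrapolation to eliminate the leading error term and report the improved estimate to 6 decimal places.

Method order is 4; weight 2^4 = 16.
2^4·A(h/2) = 8.3302845072; minus A(h) gives 7.8104133999.
7.8104133999 ÷ 15 = 0.5206942267
Gap between inputs: 7.717e-04; correction applied: +0.0000514450.

0.520694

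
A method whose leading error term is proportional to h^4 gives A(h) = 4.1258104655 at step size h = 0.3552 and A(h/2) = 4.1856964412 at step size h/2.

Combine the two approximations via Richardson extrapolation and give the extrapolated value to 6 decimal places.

r = 4: numerator weight 16, denominator 15.
Difference of the inputs: 4.1856964412 − 4.1258104655 = 0.0598859757
Divide by 2^4 − 1 = 15: 0.0598859757/15 = 0.0039923984
R = 4.1856964412 + 0.0039923984 = 4.1896888396

4.189689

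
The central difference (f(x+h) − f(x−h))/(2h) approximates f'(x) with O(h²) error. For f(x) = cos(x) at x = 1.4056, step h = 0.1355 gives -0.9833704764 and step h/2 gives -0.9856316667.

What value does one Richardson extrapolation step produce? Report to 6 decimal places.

Error is O(h^2); halving h shrinks it by 2^2 = 4.
4 × (-0.9856316667) = -3.9425266668; subtract (-0.9833704764) → -2.9591561904
(-2.9591561904) ÷ 3 = -0.9863853968

-0.986385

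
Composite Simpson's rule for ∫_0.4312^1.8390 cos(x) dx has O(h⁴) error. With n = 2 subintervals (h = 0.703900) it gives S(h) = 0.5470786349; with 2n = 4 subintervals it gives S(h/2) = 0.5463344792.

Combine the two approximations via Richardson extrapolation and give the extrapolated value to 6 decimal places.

0.546285

r = 4, so 2^r = 16.
2^4*A(h/2) = 8.7413516672; minus A(h) gives 8.1942730323.
Denominator 16 − 1 = 15.
R = 8.1942730323/15 = 0.5462848688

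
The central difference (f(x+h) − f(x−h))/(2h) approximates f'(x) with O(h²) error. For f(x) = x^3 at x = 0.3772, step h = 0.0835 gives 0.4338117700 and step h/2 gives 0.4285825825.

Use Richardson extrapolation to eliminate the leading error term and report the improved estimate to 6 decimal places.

r = 2: numerator weight 4, denominator 3.
4·0.4285825825 = 1.7143303300; 1.7143303300 − 0.4338117700 = 1.2805185600
Divide by 2^2 − 1 = 3.
Extrapolated: 1.2805185600 / 3 = 0.4268395200

0.426840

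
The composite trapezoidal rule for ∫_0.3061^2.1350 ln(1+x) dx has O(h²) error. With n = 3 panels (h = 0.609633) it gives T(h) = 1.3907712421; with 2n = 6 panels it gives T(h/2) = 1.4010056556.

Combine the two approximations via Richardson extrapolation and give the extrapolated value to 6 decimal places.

1.404417

Error is O(h^2); halving h shrinks it by 2^2 = 4.
A(h/2) − A(h) = 1.4010056556 − 1.3907712421 = 0.0102344135
Divide by 2^2 − 1 = 3: 0.0102344135/3 = 0.0034114712
R = 1.4010056556 + 0.0034114712 = 1.4044171268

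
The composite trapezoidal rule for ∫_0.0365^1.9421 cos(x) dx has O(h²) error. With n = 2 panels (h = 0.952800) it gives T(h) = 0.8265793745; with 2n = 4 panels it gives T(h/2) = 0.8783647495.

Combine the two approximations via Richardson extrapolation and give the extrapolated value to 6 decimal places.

r = 2: numerator weight 4, denominator 3.
Weighted: 3.5134589980 − 0.8265793745 = 2.6868796235
Denominator 4 − 1 = 3.
Result: 0.8956265412
Gap between inputs: 5.179e-02; correction applied: +0.0172617917.

0.895627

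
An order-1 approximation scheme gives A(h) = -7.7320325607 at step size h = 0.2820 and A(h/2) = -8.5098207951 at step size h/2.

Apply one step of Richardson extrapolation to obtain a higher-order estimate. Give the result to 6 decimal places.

-9.287609

Error is O(h^1); halving h shrinks it by 2^1 = 2.
2*(-8.5098207951) = -17.0196415902; (-17.0196415902) − (-7.7320325607) = -9.2876090295
(-9.2876090295) ÷ 1 = -9.2876090295
Correction |R − A(h/2)| = 7.778e-01; gap |A(h/2) − A(h)| = 7.778e-01.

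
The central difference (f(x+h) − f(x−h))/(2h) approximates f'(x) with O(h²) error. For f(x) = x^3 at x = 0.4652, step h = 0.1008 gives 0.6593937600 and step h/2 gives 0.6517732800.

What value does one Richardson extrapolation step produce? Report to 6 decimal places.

0.649233

Method order is 2; weight 2^2 = 4.
Difference of the inputs: 0.6517732800 − 0.6593937600 = -0.0076204800
Divide by 2^2 − 1 = 3: (-0.0076204800)/3 = -0.0025401600
R = A(h/2) + (A(h/2) − A(h))/3 = 0.6517732800 − 0.0025401600 = 0.6492331200
Shift from A(h/2): −0.0025401600.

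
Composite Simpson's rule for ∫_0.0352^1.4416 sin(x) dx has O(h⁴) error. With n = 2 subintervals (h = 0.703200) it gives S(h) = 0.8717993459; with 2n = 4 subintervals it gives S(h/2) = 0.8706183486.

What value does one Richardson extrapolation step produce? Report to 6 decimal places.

Method order is 4; weight 2^4 = 16.
Weighted: 13.9298935776 − 0.8717993459 = 13.0580942317
Denominator 16 − 1 = 15.
13.0580942317 ÷ 15 = 0.8705396154
Correction |R − A(h/2)| = 7.873e-05; gap |A(h/2) − A(h)| = 1.181e-03.

0.870540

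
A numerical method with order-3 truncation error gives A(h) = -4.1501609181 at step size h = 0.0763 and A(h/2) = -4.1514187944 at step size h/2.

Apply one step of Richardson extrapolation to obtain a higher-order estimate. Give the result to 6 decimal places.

-4.151598

Leading term ∝ h^3; use weight 8 = 2^3.
2^3 × A(h/2) = -33.2113503552; minus A(h) gives -29.0611894371.
R = (-29.0611894371)/7 = -4.1515984910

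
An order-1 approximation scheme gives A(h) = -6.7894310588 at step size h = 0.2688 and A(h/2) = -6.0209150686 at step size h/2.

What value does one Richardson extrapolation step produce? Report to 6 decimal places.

Method order is 1; weight 2^1 = 2.
Numerator 2·A(h/2) − A(h) = 2·(-6.0209150686) − (-6.7894310588) = -5.2523990784
Divide by 2^1 − 1 = 1.
Result: -5.2523990784
Correction |R − A(h/2)| = 7.685e-01; gap |A(h/2) − A(h)| = 7.685e-01.

-5.252399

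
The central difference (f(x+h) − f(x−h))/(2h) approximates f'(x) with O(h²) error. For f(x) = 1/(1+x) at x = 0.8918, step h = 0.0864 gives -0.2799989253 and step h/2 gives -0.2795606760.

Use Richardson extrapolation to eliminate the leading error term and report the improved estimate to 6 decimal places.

r = 2: numerator weight 4, denominator 3.
2^2*A(h/2) = -1.1182427040; minus A(h) gives -0.8382437787.
(4*(-0.2795606760) − (-0.2799989253))/(4 − 1) = -0.2794145929

-0.279415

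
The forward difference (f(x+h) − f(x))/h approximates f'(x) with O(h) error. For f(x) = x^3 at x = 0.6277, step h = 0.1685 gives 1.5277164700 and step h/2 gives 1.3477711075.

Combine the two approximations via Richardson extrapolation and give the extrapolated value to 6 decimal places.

Method order is 1; weight 2^1 = 2.
2^1×A(h/2) = 2.6955422150; minus A(h) gives 1.1678257450.
Denominator 2 − 1 = 1.
Result: 1.1678257450
Gap between inputs: 1.799e-01; correction applied: −0.1799453625.

1.167826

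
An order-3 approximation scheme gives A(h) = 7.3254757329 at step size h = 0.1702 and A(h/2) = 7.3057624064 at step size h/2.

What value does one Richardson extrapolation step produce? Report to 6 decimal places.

7.302946

Order 3 gives 2^r = 8 and 2^r − 1 = 7.
8*7.3057624064 − 7.3254757329 = 51.1206235183
R = 51.1206235183/7 = 7.3029462169
Shift from A(h/2): −0.0028161895.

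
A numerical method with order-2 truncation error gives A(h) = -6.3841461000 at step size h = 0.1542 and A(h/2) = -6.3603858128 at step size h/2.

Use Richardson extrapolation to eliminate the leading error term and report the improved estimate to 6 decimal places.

The method has order 2: 2^2 = 4.
Weighted: (-25.4415432512) − (-6.3841461000) = -19.0573971512
Divide by 2^2 − 1 = 3.
(4 × (-6.3603858128) − (-6.3841461000))/(4 − 1) = -6.3524657171
Gap between inputs: 2.376e-02; correction applied: +0.0079200957.

-6.352466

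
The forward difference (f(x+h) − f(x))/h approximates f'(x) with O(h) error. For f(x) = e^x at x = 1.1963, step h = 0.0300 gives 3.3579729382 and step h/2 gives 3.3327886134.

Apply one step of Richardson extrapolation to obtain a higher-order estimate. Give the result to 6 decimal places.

r = 1: numerator weight 2, denominator 1.
2*3.3327886134 = 6.6655772268; subtract 3.3579729382 → 3.3076042886
Extrapolated: 3.3076042886 / 1 = 3.3076042886

3.307604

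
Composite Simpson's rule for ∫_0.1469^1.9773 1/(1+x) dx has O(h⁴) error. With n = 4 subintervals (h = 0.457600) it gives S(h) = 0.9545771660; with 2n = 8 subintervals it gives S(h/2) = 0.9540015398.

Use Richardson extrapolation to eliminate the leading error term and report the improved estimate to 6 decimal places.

0.953963

Leading term ∝ h^4; use weight 16 = 2^4.
Difference of the inputs: 0.9540015398 − 0.9545771660 = -0.0005756262
Correction (A(h/2) − A(h))/(16 − 1) = (-0.0005756262)/15 = -0.0000383751
R = A(h/2) + (A(h/2) − A(h))/15 = 0.9540015398 − 0.0000383751 = 0.9539631647
Shift from A(h/2): −0.0000383751.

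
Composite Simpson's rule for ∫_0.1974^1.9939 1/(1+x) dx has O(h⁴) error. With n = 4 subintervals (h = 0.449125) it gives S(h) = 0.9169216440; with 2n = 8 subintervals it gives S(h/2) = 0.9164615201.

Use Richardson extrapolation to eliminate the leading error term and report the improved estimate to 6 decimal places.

0.916431

The method has order 4: 2^4 = 16.
Difference of the inputs: 0.9164615201 − 0.9169216440 = -0.0004601239
Divide by 2^4 − 1 = 15: (-0.0004601239)/15 = -0.0000306749
R = A(h/2) + (A(h/2) − A(h))/15 = 0.9164615201 − 0.0000306749 = 0.9164308452
Correction |R − A(h/2)| = 3.067e-05; gap |A(h/2) − A(h)| = 4.601e-04.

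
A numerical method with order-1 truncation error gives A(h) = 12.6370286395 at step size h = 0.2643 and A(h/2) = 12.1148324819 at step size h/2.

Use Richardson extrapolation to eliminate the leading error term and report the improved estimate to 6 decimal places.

11.592636

r = 1: numerator weight 2, denominator 1.
Numerator 2 × A(h/2) − A(h) = 2 × 12.1148324819 − 12.6370286395 = 11.5926363243
Denominator 2 − 1 = 1.
Extrapolated: 11.5926363243 / 1 = 11.5926363243
Gap between inputs: 5.222e-01; correction applied: −0.5221961576.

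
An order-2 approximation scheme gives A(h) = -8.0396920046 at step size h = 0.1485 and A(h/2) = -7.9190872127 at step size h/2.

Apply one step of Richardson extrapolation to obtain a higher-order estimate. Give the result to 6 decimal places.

Order 2 gives 2^r = 4 and 2^r − 1 = 3.
Weighted: (-31.6763488508) − (-8.0396920046) = -23.6366568462
(-23.6366568462) ÷ 3 = -7.8788856154
Correction |R − A(h/2)| = 4.020e-02; gap |A(h/2) − A(h)| = 1.206e-01.

-7.878886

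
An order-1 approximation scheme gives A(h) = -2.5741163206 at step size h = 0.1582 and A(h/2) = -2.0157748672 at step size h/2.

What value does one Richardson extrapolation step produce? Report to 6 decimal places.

-1.457433

Order 1 gives 2^r = 2 and 2^r − 1 = 1.
2 × (-2.0157748672) = -4.0315497344; (-4.0315497344) − (-2.5741163206) = -1.4574334138
Divide by 2^1 − 1 = 1.
(-1.4574334138) ÷ 1 = -1.4574334138
Correction |R − A(h/2)| = 5.583e-01; gap |A(h/2) − A(h)| = 5.583e-01.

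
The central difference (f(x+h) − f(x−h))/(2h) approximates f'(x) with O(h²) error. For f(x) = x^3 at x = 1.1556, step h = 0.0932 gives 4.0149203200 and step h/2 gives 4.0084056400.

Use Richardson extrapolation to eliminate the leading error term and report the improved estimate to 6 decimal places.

Order 2 gives 2^r = 4 and 2^r − 1 = 3.
Numerator 4×A(h/2) − A(h) = 4×4.0084056400 − 4.0149203200 = 12.0187022400
(4×4.0084056400 − 4.0149203200)/(4 − 1) = 4.0062340800

4.006234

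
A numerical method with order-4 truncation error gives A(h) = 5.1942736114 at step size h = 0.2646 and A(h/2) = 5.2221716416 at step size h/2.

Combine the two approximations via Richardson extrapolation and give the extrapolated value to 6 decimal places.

r = 4: numerator weight 16, denominator 15.
Numerator 16×A(h/2) − A(h) = 16×5.2221716416 − 5.1942736114 = 78.3604726542
Denominator 16 − 1 = 15.
(16×5.2221716416 − 5.1942736114)/(16 − 1) = 5.2240315103
Correction |R − A(h/2)| = 1.860e-03; gap |A(h/2) − A(h)| = 2.790e-02.

5.224032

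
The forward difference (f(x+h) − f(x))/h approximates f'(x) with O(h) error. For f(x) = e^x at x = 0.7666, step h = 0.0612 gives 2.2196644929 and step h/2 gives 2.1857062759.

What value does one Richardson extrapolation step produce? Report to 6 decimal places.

r = 1, so 2^r = 2.
Weighted: 4.3714125518 − 2.2196644929 = 2.1517480589
Denominator 2 − 1 = 1.
Result: 2.1517480589
Shift from A(h/2): −0.0339582170.

2.151748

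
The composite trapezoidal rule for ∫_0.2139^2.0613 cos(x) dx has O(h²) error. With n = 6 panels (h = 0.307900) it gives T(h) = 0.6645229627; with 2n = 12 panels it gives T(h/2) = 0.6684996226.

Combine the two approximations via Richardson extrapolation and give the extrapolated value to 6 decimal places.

r = 2, so 2^r = 4.
4 × 0.6684996226 = 2.6739984904; subtract 0.6645229627 → 2.0094755277
Extrapolated: 2.0094755277 / 3 = 0.6698251759

0.669825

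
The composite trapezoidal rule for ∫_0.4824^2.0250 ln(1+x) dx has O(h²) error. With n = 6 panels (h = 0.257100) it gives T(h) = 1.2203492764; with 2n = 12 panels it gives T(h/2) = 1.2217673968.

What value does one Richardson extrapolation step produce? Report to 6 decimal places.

1.222240

The method has order 2: 2^2 = 4.
A(h/2) − A(h) = 1.2217673968 − 1.2203492764 = 0.0014181204
Correction (A(h/2) − A(h))/(4 − 1) = 0.0014181204/3 = 0.0004727068
R = A(h/2) + (A(h/2) − A(h))/3 = 1.2217673968 + 0.0004727068 = 1.2222401036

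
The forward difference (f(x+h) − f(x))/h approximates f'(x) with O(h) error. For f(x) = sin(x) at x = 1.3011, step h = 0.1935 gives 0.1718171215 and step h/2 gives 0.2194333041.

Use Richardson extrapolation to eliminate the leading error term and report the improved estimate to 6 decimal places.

With r = 1 the leading error scales as h^1, so the weight is 2^1 = 2.
Top: 2(0.2194333041) − (0.1718171215) = 0.2670494867
(2 × 0.2194333041 − 0.1718171215)/(2 − 1) = 0.2670494867
Shift from A(h/2): +0.0476161826.

0.267049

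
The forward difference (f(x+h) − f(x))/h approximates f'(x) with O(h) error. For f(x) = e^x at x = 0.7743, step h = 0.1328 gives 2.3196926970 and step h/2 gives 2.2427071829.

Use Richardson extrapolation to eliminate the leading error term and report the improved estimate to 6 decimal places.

2.165722

Method order is 1; weight 2^1 = 2.
2×2.2427071829 − 2.3196926970 = 2.1657216688
2.1657216688 ÷ 1 = 2.1657216688
Shift from A(h/2): −0.0769855141.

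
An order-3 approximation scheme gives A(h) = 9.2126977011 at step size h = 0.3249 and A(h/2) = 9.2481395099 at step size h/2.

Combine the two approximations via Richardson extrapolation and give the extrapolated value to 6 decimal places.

Leading term ∝ h^3; use weight 8 = 2^3.
Weighted: 73.9851160792 − 9.2126977011 = 64.7724183781
Denominator 8 − 1 = 7.
64.7724183781 ÷ 7 = 9.2532026254
Shift from A(h/2): +0.0050631155.

9.253203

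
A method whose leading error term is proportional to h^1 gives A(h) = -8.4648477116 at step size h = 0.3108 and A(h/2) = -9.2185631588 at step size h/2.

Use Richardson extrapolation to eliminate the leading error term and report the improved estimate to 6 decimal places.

-9.972279

Error is O(h^1); halving h shrinks it by 2^1 = 2.
Top: 2(-9.2185631588) − (-8.4648477116) = -9.9722786060
(-9.9722786060) ÷ 1 = -9.9722786060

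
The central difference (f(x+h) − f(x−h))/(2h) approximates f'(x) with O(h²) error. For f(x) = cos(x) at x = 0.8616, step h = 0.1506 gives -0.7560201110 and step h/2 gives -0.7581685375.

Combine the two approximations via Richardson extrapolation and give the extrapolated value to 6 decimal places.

-0.758885

Order 2 gives 2^r = 4 and 2^r − 1 = 3.
4 × (-0.7581685375) = -3.0326741500; subtract (-0.7560201110) → -2.2766540390
Divide by 2^2 − 1 = 3.
So the Richardson estimate is -0.7588846797.
Gap between inputs: 2.148e-03; correction applied: −0.0007161422.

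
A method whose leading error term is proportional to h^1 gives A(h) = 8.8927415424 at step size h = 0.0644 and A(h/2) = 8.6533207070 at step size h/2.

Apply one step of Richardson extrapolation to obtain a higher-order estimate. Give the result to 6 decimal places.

With r = 1 the leading error scales as h^1, so the weight is 2^1 = 2.
Weighted: 17.3066414140 − 8.8927415424 = 8.4138998716
Divide by 2^1 − 1 = 1.
R = 8.4138998716/1 = 8.4138998716
Shift from A(h/2): −0.2394208354.

8.413900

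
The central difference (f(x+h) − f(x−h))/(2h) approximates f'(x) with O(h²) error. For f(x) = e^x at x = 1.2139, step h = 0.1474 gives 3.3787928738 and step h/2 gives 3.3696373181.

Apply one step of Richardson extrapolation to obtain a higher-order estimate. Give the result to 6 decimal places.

3.366585

The method has order 2: 2^2 = 4.
2^2*A(h/2) = 13.4785492724; minus A(h) gives 10.0997563986.
Denominator 4 − 1 = 3.
Extrapolated: 10.0997563986 / 3 = 3.3665854662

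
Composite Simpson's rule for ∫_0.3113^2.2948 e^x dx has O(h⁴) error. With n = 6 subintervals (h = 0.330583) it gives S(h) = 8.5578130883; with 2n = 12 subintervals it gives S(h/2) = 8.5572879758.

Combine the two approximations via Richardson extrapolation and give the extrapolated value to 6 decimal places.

8.557253

With r = 4 the leading error scales as h^4, so the weight is 2^4 = 16.
16×8.5572879758 = 136.9166076128; 136.9166076128 − 8.5578130883 = 128.3587945245
Denominator 16 − 1 = 15.
So the Richardson estimate is 8.5572529683.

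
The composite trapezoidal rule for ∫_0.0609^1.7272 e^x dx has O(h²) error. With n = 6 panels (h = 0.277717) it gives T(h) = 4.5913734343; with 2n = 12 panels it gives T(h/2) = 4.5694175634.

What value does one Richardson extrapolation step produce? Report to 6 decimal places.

4.562099

r = 2, so 2^r = 4.
Difference of the inputs: 4.5694175634 − 4.5913734343 = -0.0219558709
Divide by 2^2 − 1 = 3: (-0.0219558709)/3 = -0.0073186236
R = A(h/2) + (A(h/2) − A(h))/3 = 4.5694175634 − 0.0073186236 = 4.5620989398
Shift from A(h/2): −0.0073186236.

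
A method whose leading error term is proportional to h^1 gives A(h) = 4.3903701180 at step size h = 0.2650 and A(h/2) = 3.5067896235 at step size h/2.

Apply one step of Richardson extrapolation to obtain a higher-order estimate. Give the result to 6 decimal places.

2.623209

Error is O(h^1); halving h shrinks it by 2^1 = 2.
2^1·A(h/2) = 7.0135792470; minus A(h) gives 2.6232091290.
Extrapolated: 2.6232091290 / 1 = 2.6232091290
Gap between inputs: 8.836e-01; correction applied: −0.8835804945.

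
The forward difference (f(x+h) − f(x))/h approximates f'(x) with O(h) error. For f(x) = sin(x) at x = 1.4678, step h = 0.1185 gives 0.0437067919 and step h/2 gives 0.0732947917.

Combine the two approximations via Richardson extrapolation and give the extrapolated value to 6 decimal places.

r = 1: numerator weight 2, denominator 1.
Numerator 2·A(h/2) − A(h) = 2·0.0732947917 − 0.0437067919 = 0.1028827915
Extrapolated: 0.1028827915 / 1 = 0.1028827915

0.102883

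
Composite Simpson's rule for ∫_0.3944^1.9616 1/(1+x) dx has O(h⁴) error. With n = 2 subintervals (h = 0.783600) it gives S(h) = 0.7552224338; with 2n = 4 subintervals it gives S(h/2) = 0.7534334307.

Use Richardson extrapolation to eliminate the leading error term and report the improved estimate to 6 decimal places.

With r = 4 the leading error scales as h^4, so the weight is 2^4 = 16.
Numerator 16×A(h/2) − A(h) = 16×0.7534334307 − 0.7552224338 = 11.2997124574
Divide by 2^4 − 1 = 15.
R = 11.2997124574/15 = 0.7533141638

0.753314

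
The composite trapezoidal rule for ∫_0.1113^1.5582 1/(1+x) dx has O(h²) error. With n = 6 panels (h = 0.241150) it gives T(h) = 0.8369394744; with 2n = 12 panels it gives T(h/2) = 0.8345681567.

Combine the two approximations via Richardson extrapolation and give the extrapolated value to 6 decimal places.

The method has order 2: 2^2 = 4.
2^2 × A(h/2) = 3.3382726268; minus A(h) gives 2.5013331524.
Divide by 2^2 − 1 = 3.
Extrapolated: 2.5013331524 / 3 = 0.8337777175
Shift from A(h/2): −0.0007904392.

0.833778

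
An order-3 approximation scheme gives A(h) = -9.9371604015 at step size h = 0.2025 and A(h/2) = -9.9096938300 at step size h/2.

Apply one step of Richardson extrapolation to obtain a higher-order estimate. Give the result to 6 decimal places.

r = 3: numerator weight 8, denominator 7.
8·(-9.9096938300) = -79.2775506400; (-79.2775506400) − (-9.9371604015) = -69.3403902385
(-69.3403902385) ÷ 7 = -9.9057700341
Gap between inputs: 2.747e-02; correction applied: +0.0039237959.

-9.905770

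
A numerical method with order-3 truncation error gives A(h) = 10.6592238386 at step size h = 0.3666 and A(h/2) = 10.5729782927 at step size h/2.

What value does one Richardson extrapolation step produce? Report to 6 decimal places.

The method has order 3: 2^3 = 8.
8*10.5729782927 − 10.6592238386 = 73.9246025030
Divide by 2^3 − 1 = 7.
(8*10.5729782927 − 10.6592238386)/(8 − 1) = 10.5606575004

10.560658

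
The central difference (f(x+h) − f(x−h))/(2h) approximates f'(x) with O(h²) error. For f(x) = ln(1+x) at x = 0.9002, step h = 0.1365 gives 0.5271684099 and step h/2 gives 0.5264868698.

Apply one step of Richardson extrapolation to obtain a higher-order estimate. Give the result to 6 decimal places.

0.526260

Order 2 gives 2^r = 4 and 2^r − 1 = 3.
Top: 4(0.5264868698) − (0.5271684099) = 1.5787790693
Extrapolated: 1.5787790693 / 3 = 0.5262596898
Gap between inputs: 6.815e-04; correction applied: −0.0002271800.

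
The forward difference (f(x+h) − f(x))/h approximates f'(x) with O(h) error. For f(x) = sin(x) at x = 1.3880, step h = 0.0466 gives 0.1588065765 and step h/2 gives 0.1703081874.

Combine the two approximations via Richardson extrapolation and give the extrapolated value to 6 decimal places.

0.181810

Leading term ∝ h^1; use weight 2 = 2^1.
2×0.1703081874 = 0.3406163748; subtract 0.1588065765 → 0.1818097983
Divide by 2^1 − 1 = 1.
R = 0.1818097983/1 = 0.1818097983
Gap between inputs: 1.150e-02; correction applied: +0.0115016109.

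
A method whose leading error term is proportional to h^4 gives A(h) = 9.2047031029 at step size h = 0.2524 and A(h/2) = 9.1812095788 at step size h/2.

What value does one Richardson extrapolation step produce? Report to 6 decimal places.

9.179643

r = 4, so 2^r = 16.
16·9.1812095788 = 146.8993532608; 146.8993532608 − 9.2047031029 = 137.6946501579
Denominator 16 − 1 = 15.
137.6946501579 ÷ 15 = 9.1796433439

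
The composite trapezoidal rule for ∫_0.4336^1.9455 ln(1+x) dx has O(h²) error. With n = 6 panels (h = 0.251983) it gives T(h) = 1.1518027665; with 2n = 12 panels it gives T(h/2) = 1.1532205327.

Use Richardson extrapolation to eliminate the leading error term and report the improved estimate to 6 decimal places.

1.153693

r = 2: numerator weight 4, denominator 3.
4*1.1532205327 = 4.6128821308; subtract 1.1518027665 → 3.4610793643
Extrapolated: 3.4610793643 / 3 = 1.1536931214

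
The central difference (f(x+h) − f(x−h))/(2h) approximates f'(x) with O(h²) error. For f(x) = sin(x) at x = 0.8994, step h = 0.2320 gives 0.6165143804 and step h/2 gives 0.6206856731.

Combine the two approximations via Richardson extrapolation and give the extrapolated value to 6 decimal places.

Leading term ∝ h^2; use weight 4 = 2^2.
4·0.6206856731 = 2.4827426924; 2.4827426924 − 0.6165143804 = 1.8662283120
(4·0.6206856731 − 0.6165143804)/(4 − 1) = 0.6220761040

0.622076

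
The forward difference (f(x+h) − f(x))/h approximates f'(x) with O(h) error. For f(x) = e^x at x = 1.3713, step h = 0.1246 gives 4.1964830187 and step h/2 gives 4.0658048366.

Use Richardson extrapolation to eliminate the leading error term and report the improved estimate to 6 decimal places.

3.935127

r = 1, so 2^r = 2.
2^1 × A(h/2) = 8.1316096732; minus A(h) gives 3.9351266545.
Denominator 2 − 1 = 1.
R = 3.9351266545/1 = 3.9351266545
Shift from A(h/2): −0.1306781821.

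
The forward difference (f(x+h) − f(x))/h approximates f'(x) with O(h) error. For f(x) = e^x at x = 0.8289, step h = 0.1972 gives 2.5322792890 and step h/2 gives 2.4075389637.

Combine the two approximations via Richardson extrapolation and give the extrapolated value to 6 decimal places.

2.282799

Leading term ∝ h^1; use weight 2 = 2^1.
2·2.4075389637 = 4.8150779274; subtract 2.5322792890 → 2.2827986384
Divide by 2^1 − 1 = 1.
So the Richardson estimate is 2.2827986384.
Correction |R − A(h/2)| = 1.247e-01; gap |A(h/2) − A(h)| = 1.247e-01.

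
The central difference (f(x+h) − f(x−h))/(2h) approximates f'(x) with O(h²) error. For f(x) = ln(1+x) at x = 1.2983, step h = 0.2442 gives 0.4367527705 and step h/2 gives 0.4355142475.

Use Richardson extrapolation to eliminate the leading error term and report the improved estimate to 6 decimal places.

0.435101

The method has order 2: 2^2 = 4.
4 × 0.4355142475 − 0.4367527705 = 1.3053042195
1.3053042195 ÷ 3 = 0.4351014065
Gap between inputs: 1.239e-03; correction applied: −0.0004128410.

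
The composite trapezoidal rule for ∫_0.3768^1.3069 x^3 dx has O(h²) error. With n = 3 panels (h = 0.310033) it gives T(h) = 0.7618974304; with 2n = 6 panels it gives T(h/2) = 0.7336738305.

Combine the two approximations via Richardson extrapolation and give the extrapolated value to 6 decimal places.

With r = 2 the leading error scales as h^2, so the weight is 2^2 = 4.
2^2·A(h/2) = 2.9346953220; minus A(h) gives 2.1727978916.
(4·0.7336738305 − 0.7618974304)/(4 − 1) = 0.7242659639

0.724266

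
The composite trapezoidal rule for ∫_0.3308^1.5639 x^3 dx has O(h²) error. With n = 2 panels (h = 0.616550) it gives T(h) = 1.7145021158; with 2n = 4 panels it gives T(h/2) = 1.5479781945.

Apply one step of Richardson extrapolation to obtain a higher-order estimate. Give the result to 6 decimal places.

1.492470

Leading term ∝ h^2; use weight 4 = 2^2.
Top: 4(1.5479781945) − (1.7145021158) = 4.4774106622
Denominator 4 − 1 = 3.
Result: 1.4924702207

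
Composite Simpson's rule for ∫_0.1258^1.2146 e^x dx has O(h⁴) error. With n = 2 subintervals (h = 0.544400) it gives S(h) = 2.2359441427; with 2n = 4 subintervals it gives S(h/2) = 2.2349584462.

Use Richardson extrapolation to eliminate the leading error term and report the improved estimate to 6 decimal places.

2.234893

Leading term ∝ h^4; use weight 16 = 2^4.
2^4*A(h/2) = 35.7593351392; minus A(h) gives 33.5233909965.
33.5233909965 ÷ 15 = 2.2348927331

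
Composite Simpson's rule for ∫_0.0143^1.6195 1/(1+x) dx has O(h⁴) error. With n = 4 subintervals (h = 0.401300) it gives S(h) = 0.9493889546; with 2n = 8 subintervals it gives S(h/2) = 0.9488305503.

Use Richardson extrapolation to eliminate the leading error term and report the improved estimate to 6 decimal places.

0.948793

r = 4, so 2^r = 16.
Difference of the inputs: 0.9488305503 − 0.9493889546 = -0.0005584043
Correction (A(h/2) − A(h))/(16 − 1) = (-0.0005584043)/15 = -0.0000372270
R = 0.9488305503 − 0.0000372270 = 0.9487933233
Correction |R − A(h/2)| = 3.723e-05; gap |A(h/2) − A(h)| = 5.584e-04.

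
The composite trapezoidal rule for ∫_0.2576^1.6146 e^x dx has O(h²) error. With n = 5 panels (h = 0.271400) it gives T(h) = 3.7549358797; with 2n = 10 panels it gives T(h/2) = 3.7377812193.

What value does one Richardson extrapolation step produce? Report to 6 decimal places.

r = 2: numerator weight 4, denominator 3.
4·3.7377812193 = 14.9511248772; 14.9511248772 − 3.7549358797 = 11.1961889975
Divide by 2^2 − 1 = 3.
Result: 3.7320629992

3.732063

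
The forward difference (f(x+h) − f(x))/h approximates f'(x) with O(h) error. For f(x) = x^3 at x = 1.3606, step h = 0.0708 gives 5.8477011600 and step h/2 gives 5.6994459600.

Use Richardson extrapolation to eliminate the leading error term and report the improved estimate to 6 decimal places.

5.551191

Order 1 gives 2^r = 2 and 2^r − 1 = 1.
Numerator 2×A(h/2) − A(h) = 2×5.6994459600 − 5.8477011600 = 5.5511907600
5.5511907600 ÷ 1 = 5.5511907600
Gap between inputs: 1.483e-01; correction applied: −0.1482552000.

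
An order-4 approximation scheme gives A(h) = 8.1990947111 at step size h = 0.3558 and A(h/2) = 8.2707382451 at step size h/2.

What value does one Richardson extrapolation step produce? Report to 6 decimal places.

Method order is 4; weight 2^4 = 16.
16*8.2707382451 = 132.3318119216; subtract 8.1990947111 → 124.1327172105
Divide by 2^4 − 1 = 15.
124.1327172105 ÷ 15 = 8.2755144807
Gap between inputs: 7.164e-02; correction applied: +0.0047762356.

8.275514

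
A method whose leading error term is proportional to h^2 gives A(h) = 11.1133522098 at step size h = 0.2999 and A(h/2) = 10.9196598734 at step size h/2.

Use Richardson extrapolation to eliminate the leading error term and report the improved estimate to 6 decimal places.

r = 2, so 2^r = 4.
2^2·A(h/2) = 43.6786394936; minus A(h) gives 32.5652872838.
Denominator 4 − 1 = 3.
32.5652872838 ÷ 3 = 10.8550957613
Correction |R − A(h/2)| = 6.456e-02; gap |A(h/2) − A(h)| = 1.937e-01.

10.855096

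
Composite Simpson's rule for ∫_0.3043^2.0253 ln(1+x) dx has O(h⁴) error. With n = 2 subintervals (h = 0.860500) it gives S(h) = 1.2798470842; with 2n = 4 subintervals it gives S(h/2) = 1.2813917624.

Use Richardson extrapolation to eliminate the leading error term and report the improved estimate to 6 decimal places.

Method order is 4; weight 2^4 = 16.
Top: 16(1.2813917624) − (1.2798470842) = 19.2224211142
Denominator 16 − 1 = 15.
(16 × 1.2813917624 − 1.2798470842)/(16 − 1) = 1.2814947409
Shift from A(h/2): +0.0001029785.

1.281495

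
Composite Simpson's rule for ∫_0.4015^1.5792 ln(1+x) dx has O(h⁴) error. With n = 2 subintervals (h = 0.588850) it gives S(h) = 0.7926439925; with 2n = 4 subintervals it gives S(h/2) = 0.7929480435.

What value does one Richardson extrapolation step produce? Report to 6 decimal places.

Order 4 gives 2^r = 16 and 2^r − 1 = 15.
Weighted: 12.6871686960 − 0.7926439925 = 11.8945247035
Divide by 2^4 − 1 = 15.
Result: 0.7929683136

0.792968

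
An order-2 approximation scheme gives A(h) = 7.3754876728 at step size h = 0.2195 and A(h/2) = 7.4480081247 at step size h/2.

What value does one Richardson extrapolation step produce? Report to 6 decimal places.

r = 2: numerator weight 4, denominator 3.
4*7.4480081247 − 7.3754876728 = 22.4165448260
Divide by 2^2 − 1 = 3.
So the Richardson estimate is 7.4721816087.
Shift from A(h/2): +0.0241734840.

7.472182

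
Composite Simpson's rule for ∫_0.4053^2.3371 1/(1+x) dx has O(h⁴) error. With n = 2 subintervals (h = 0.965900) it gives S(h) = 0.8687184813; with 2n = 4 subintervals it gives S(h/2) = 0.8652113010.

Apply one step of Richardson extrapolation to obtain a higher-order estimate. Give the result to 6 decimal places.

0.864977

Method order is 4; weight 2^4 = 16.
16×0.8652113010 = 13.8433808160; subtract 0.8687184813 → 12.9746623347
R = 12.9746623347/15 = 0.8649774890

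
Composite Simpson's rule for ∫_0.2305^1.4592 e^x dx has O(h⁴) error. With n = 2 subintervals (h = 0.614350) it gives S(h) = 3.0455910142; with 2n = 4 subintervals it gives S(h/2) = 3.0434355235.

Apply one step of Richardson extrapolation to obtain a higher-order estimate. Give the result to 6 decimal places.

3.043292

Order 4 gives 2^r = 16 and 2^r − 1 = 15.
16 × 3.0434355235 = 48.6949683760; subtract 3.0455910142 → 45.6493773618
Denominator 16 − 1 = 15.
45.6493773618 ÷ 15 = 3.0432918241
Correction |R − A(h/2)| = 1.437e-04; gap |A(h/2) − A(h)| = 2.155e-03.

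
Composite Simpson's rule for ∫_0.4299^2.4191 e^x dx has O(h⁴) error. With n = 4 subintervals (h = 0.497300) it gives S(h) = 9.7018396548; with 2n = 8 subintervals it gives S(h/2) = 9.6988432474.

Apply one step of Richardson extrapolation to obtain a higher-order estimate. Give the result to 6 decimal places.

Method order is 4; weight 2^4 = 16.
Difference of the inputs: 9.6988432474 − 9.7018396548 = -0.0029964074
Correction (A(h/2) − A(h))/(16 − 1) = (-0.0029964074)/15 = -0.0001997605
R = 9.6988432474 − 0.0001997605 = 9.6986434869

9.698643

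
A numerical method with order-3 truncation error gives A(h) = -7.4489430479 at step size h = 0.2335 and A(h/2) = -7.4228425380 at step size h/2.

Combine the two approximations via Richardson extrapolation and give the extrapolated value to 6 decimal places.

-7.419114

Leading term ∝ h^3; use weight 8 = 2^3.
8*(-7.4228425380) = -59.3827403040; (-59.3827403040) − (-7.4489430479) = -51.9337972561
(8*(-7.4228425380) − (-7.4489430479))/(8 − 1) = -7.4191138937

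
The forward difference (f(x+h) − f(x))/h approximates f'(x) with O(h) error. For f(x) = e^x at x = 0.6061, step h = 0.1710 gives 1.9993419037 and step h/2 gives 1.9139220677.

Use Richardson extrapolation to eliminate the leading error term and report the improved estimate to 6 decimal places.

1.828502

r = 1, so 2^r = 2.
A(h/2) − A(h) = 1.9139220677 − 1.9993419037 = -0.0854198360
Divide by 2^1 − 1 = 1: (-0.0854198360)/1 = -0.0854198360
R = 1.9139220677 − 0.0854198360 = 1.8285022317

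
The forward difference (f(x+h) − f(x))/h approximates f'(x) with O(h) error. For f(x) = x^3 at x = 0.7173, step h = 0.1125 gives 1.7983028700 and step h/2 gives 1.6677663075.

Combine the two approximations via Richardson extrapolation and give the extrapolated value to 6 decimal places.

1.537230

Method order is 1; weight 2^1 = 2.
2*1.6677663075 = 3.3355326150; subtract 1.7983028700 → 1.5372297450
Denominator 2 − 1 = 1.
Extrapolated: 1.5372297450 / 1 = 1.5372297450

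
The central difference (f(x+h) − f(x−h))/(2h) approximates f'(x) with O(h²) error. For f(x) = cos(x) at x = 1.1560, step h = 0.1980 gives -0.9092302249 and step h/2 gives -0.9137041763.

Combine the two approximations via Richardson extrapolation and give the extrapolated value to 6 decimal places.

Order 2 gives 2^r = 4 and 2^r − 1 = 3.
Difference of the inputs: -0.9137041763 − (-0.9092302249) = -0.0044739514
Correction (A(h/2) − A(h))/(4 − 1) = (-0.0044739514)/3 = -0.0014913171
R = A(h/2) + (A(h/2) − A(h))/3 = -0.9137041763 − 0.0014913171 = -0.9151954934
Gap between inputs: 4.474e-03; correction applied: −0.0014913171.

-0.915195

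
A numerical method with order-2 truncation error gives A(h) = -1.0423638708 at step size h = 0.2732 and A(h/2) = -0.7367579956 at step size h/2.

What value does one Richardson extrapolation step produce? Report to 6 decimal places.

-0.634889

Error is O(h^2); halving h shrinks it by 2^2 = 4.
4*(-0.7367579956) = -2.9470319824; (-2.9470319824) − (-1.0423638708) = -1.9046681116
Denominator 4 − 1 = 3.
Extrapolated: (-1.9046681116) / 3 = -0.6348893705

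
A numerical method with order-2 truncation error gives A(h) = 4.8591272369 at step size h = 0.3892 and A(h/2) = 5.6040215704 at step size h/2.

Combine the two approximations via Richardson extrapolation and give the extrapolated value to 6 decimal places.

5.852320

Order 2 gives 2^r = 4 and 2^r − 1 = 3.
4 × 5.6040215704 = 22.4160862816; subtract 4.8591272369 → 17.5569590447
Denominator 4 − 1 = 3.
R = 17.5569590447/3 = 5.8523196816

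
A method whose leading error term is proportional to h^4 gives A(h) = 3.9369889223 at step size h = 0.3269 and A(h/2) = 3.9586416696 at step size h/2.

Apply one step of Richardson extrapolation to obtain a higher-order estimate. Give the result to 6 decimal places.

3.960085

The method has order 4: 2^4 = 16.
16·3.9586416696 = 63.3382667136; subtract 3.9369889223 → 59.4012777913
Extrapolated: 59.4012777913 / 15 = 3.9600851861
Gap between inputs: 2.165e-02; correction applied: +0.0014435165.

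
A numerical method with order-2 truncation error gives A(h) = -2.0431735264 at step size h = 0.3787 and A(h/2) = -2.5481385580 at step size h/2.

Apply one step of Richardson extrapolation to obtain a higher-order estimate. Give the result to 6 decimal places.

r = 2, so 2^r = 4.
Numerator 4·A(h/2) − A(h) = 4·(-2.5481385580) − (-2.0431735264) = -8.1493807056
Divide by 2^2 − 1 = 3.
Result: -2.7164602352

-2.716460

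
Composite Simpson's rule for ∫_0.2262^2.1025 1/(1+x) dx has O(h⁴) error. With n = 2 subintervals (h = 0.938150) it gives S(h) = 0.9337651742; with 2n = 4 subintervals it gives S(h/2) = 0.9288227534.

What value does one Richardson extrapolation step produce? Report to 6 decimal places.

Leading term ∝ h^4; use weight 16 = 2^4.
Weighted: 14.8611640544 − 0.9337651742 = 13.9273988802
(16*0.9288227534 − 0.9337651742)/(16 − 1) = 0.9284932587

0.928493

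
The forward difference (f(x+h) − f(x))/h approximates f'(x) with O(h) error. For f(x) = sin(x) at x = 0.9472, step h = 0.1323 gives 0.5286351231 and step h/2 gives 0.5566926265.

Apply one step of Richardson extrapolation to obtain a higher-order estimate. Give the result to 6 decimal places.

0.584750

Order 1 gives 2^r = 2 and 2^r − 1 = 1.
Numerator 2×A(h/2) − A(h) = 2×0.5566926265 − 0.5286351231 = 0.5847501299
0.5847501299 ÷ 1 = 0.5847501299
Shift from A(h/2): +0.0280575034.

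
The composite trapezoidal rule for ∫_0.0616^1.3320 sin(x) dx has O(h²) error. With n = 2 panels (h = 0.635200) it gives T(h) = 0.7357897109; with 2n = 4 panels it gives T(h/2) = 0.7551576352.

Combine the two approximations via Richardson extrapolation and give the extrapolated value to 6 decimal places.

0.761614

Leading term ∝ h^2; use weight 4 = 2^2.
4·0.7551576352 = 3.0206305408; subtract 0.7357897109 → 2.2848408299
R = 2.2848408299/3 = 0.7616136100
Gap between inputs: 1.937e-02; correction applied: +0.0064559748.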